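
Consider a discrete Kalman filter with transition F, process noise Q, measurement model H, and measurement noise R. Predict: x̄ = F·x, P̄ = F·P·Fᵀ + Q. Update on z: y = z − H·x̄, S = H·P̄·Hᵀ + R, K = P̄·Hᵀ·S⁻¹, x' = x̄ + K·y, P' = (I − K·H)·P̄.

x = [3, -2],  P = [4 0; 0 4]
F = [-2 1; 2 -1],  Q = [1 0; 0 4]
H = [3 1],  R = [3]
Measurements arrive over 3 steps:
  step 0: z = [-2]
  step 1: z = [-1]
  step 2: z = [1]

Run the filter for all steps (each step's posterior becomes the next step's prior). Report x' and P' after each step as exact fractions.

step 0: x̄ = F·x = [-8, 8]
step 0: P̄ = F·P·Fᵀ + Q = [21 -20; -20 24]
step 0: y = z − H·x̄ = [14]
step 0: S = H·P̄·Hᵀ + R = [96]
step 0: K = P̄·Hᵀ·S⁻¹ = [43/96; -3/8]
step 0: x' = x̄ + K·y = [-83/48, 11/4]
step 0: P' = (I − K·H)·P̄ = [167/96 -31/8; -31/8 21/2]
step 1: x̄ = F·x = [149/24, -149/24]
step 1: P̄ = F·P·Fᵀ + Q = [815/24 -791/24; -791/24 887/24]
step 1: y = z − H·x̄ = [-161/12]
step 1: S = H·P̄·Hᵀ + R = [887/6]
step 1: K = P̄·Hᵀ·S⁻¹ = [827/1774; -743/1774]
step 1: x' = x̄ + K·y = [-41/887, -1045/1774]
step 1: P' = (I − K·H)·P̄ = [1624/887 -7263/1774; -7263/1774 9780/887]
step 2: x̄ = F·x = [-881/1774, 881/1774]
step 2: P̄ = F·P·Fᵀ + Q = [31689/887 -30802/887; -30802/887 34350/887]
step 2: y = z − H·x̄ = [1768/887]
step 2: S = H·P̄·Hᵀ + R = [137400/887]
step 2: K = P̄·Hᵀ·S⁻¹ = [12853/27480; -2419/5725]
step 2: x' = x̄ + K·y = [2993/6870, -3957/11450]
step 2: P' = (I − K·H)·P̄ = [10105/5496 -4709/1145; -4709/1145 63378/5725]

step 0: x' = [-83/48, 11/4], P' = [167/96 -31/8; -31/8 21/2]
step 1: x' = [-41/887, -1045/1774], P' = [1624/887 -7263/1774; -7263/1774 9780/887]
step 2: x' = [2993/6870, -3957/11450], P' = [10105/5496 -4709/1145; -4709/1145 63378/5725]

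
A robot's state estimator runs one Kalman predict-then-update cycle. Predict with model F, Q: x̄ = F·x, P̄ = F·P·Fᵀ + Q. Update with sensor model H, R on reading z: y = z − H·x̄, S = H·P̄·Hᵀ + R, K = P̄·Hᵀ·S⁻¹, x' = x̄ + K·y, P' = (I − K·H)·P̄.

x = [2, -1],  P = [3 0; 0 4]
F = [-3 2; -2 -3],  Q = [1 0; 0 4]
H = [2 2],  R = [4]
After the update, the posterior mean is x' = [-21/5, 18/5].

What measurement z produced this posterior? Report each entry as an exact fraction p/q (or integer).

z = [-1]

x̄ = F·x = [-8, -1]
P̄ = F·P·Fᵀ + Q = [44 -6; -6 52]
S = H·P̄·Hᵀ + R = [340]
K = P̄·Hᵀ·S⁻¹ = [19/85; 23/85]
x' − x̄ = [19/5, 23/5] = K·y
y = (KᵀK)⁻¹·Kᵀ·(x' − x̄) = [17]
z = y + H·x̄ = [17] + [-18] = [-1]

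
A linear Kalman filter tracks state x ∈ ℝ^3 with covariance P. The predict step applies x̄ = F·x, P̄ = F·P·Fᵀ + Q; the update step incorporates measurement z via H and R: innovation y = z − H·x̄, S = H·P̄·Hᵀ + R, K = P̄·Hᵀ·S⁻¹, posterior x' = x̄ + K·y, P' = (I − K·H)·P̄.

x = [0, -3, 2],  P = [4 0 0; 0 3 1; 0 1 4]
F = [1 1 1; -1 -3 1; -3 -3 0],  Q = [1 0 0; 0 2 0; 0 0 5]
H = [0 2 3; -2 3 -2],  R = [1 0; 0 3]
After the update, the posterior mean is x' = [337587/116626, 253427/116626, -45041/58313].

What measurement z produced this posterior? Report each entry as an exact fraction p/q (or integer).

z = [2, 2]

x̄ = F·x = [-1, 11, 9]
P̄ = F·P·Fᵀ + Q = [14 -11 -24; -11 31 36; -24 36 68]
S = H·P̄·Hᵀ + R = [1169 146; 146 118]
K = P̄·Hᵀ·S⁻¹ = [-4597/58313 -1473/116626; 6891/58313 25447/116626; 14824/58313 -8458/58313]
x' − x̄ = [454213/116626, -1029459/116626, -569858/58313] = K·y
y = (KᵀK)⁻¹·Kᵀ·(x' − x̄) = [-47, -15]
z = y + H·x̄ = [-47, -15] + [49, 17] = [2, 2]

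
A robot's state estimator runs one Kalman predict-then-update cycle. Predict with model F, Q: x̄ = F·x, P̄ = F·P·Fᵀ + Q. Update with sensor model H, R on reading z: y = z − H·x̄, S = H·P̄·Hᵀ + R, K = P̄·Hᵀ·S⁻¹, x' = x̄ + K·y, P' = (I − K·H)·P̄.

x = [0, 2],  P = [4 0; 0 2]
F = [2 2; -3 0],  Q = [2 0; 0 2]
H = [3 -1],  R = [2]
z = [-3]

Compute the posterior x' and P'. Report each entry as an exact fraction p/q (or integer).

x' = [71/209, 75/19]
P' = [232/209 54/19; 54/19 172/19]

x̄ = F·x = [4, 0]
P̄ = F·P·Fᵀ + Q = [26 -24; -24 38]
y = z − H·x̄ = [-15]
S = H·P̄·Hᵀ + R = [418]
K = P̄·Hᵀ·S⁻¹ = [51/209; -5/19]
x' = x̄ + K·y = [71/209, 75/19]
P' = (I − K·H)·P̄ = [232/209 54/19; 54/19 172/19]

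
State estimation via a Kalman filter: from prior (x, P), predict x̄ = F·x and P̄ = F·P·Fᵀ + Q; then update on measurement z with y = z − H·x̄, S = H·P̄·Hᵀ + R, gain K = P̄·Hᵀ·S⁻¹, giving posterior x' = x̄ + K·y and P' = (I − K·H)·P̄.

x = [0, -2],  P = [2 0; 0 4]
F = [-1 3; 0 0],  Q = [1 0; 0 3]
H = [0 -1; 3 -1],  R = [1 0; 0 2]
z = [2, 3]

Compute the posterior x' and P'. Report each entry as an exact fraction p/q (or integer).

x' = [636/1415, -2181/1415]
P' = [429/1415 351/1415; 351/1415 1059/1415]

x̄ = F·x = [-6, 0]
P̄ = F·P·Fᵀ + Q = [39 0; 0 3]
y = z − H·x̄ = [2, 21]
S = H·P̄·Hᵀ + R = [4 3; 3 356]
K = P̄·Hᵀ·S⁻¹ = [-351/1415 468/1415; -1059/1415 -3/1415]
x' = x̄ + K·y = [636/1415, -2181/1415]
P' = (I − K·H)·P̄ = [429/1415 351/1415; 351/1415 1059/1415]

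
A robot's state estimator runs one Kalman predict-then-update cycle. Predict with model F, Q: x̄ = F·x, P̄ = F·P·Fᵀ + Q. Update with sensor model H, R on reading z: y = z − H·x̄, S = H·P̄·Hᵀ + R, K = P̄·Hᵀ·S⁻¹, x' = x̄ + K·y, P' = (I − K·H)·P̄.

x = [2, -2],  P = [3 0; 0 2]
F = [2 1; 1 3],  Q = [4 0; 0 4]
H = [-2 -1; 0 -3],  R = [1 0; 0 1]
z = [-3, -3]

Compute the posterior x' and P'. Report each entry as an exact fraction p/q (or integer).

x' = [12442/11387, 10804/11387]
P' = [3078/11387 -600/11387; -600/11387 1249/11387]

x̄ = F·x = [2, -4]
P̄ = F·P·Fᵀ + Q = [18 12; 12 25]
y = z − H·x̄ = [-3, -15]
S = H·P̄·Hᵀ + R = [146 147; 147 226]
K = P̄·Hᵀ·S⁻¹ = [-5556/11387 1800/11387; -49/11387 -3747/11387]
x' = x̄ + K·y = [12442/11387, 10804/11387]
P' = (I − K·H)·P̄ = [3078/11387 -600/11387; -600/11387 1249/11387]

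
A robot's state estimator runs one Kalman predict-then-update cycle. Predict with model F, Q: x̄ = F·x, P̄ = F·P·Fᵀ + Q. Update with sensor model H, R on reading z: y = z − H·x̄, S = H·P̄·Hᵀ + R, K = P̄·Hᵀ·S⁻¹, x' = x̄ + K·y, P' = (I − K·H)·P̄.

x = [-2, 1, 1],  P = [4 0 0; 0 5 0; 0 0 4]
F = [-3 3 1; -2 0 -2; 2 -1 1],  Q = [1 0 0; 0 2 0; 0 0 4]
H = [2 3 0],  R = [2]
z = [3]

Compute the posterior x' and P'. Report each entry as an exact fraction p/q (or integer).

x̄ = F·x = [10, 2, -4]
P̄ = F·P·Fᵀ + Q = [86 16 -35; 16 34 -24; -35 -24 29]
y = z − H·x̄ = [-23]
S = H·P̄·Hᵀ + R = [844]
K = P̄·Hᵀ·S⁻¹ = [55/211; 67/422; -71/422]
x' = x̄ + K·y = [845/211, -697/422, -55/422]
P' = (I − K·H)·P̄ = [6046/211 -3994/211 425/211; -3994/211 2685/211 -307/211; 425/211 -307/211 1078/211]

x' = [845/211, -697/422, -55/422]
P' = [6046/211 -3994/211 425/211; -3994/211 2685/211 -307/211; 425/211 -307/211 1078/211]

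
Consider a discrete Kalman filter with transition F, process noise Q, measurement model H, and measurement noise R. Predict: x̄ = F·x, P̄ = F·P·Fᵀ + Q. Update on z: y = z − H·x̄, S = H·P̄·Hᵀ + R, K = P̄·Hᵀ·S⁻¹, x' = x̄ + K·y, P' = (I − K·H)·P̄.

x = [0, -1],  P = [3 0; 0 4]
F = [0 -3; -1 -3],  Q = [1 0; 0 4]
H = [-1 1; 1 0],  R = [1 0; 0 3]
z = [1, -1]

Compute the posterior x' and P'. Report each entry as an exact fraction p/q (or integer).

x' = [-254/359, 69/359]
P' = [996/359 993/359; 993/359 1309/359]

x̄ = F·x = [3, 3]
P̄ = F·P·Fᵀ + Q = [37 36; 36 43]
y = z − H·x̄ = [1, -4]
S = H·P̄·Hᵀ + R = [9 -1; -1 40]
K = P̄·Hᵀ·S⁻¹ = [-3/359 332/359; 316/359 331/359]
x' = x̄ + K·y = [-254/359, 69/359]
P' = (I − K·H)·P̄ = [996/359 993/359; 993/359 1309/359]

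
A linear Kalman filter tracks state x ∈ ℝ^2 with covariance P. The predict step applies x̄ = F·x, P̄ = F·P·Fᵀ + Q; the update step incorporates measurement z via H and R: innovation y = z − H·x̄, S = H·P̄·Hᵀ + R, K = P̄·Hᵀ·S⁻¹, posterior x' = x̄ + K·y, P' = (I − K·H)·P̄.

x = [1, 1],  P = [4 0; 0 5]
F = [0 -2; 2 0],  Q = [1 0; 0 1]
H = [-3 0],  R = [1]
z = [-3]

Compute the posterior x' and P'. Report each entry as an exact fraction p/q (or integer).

x̄ = F·x = [-2, 2]
P̄ = F·P·Fᵀ + Q = [21 0; 0 17]
y = z − H·x̄ = [-9]
S = H·P̄·Hᵀ + R = [190]
K = P̄·Hᵀ·S⁻¹ = [-63/190; 0]
x' = x̄ + K·y = [187/190, 2]
P' = (I − K·H)·P̄ = [21/190 0; 0 17]

x' = [187/190, 2]
P' = [21/190 0; 0 17]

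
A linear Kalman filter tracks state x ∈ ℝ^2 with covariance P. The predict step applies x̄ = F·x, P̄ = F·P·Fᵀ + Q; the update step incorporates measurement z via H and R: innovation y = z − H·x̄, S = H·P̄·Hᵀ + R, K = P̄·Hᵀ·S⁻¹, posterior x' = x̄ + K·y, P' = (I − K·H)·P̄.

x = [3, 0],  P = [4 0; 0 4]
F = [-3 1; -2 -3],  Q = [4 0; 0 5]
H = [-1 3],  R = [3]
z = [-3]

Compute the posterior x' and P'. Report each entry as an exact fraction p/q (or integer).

x' = [-555/61, -987/244]
P' = [2676/61 891/61; 891/61 2535/488]

x̄ = F·x = [-9, -6]
P̄ = F·P·Fᵀ + Q = [44 12; 12 57]
y = z − H·x̄ = [6]
S = H·P̄·Hᵀ + R = [488]
K = P̄·Hᵀ·S⁻¹ = [-1/61; 159/488]
x' = x̄ + K·y = [-555/61, -987/244]
P' = (I − K·H)·P̄ = [2676/61 891/61; 891/61 2535/488]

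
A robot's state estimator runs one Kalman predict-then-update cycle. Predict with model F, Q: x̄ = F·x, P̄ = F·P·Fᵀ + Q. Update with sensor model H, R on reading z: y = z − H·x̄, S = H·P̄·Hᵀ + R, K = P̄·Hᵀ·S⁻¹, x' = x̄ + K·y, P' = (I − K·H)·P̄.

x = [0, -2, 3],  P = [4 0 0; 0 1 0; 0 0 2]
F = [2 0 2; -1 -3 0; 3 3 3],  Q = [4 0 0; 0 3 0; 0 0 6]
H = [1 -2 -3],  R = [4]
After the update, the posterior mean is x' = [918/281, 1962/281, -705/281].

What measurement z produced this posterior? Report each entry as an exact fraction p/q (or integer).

x̄ = F·x = [6, 6, 3]
P̄ = F·P·Fᵀ + Q = [28 -8 36; -8 16 -21; 36 -21 69]
S = H·P̄·Hᵀ + R = [281]
K = P̄·Hᵀ·S⁻¹ = [-64/281; 23/281; -129/281]
x' − x̄ = [-768/281, 276/281, -1548/281] = K·y
y = (KᵀK)⁻¹·Kᵀ·(x' − x̄) = [12]
z = y + H·x̄ = [12] + [-15] = [-3]

z = [-3]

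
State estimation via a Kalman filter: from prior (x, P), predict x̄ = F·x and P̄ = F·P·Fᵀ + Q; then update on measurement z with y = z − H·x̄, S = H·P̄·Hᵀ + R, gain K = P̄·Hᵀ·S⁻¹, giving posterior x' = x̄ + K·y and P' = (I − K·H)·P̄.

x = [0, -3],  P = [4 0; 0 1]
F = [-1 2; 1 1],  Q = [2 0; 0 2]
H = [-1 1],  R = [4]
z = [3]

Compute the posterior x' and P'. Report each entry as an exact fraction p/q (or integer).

x' = [-6, -3]
P' = [106/25 58/25; 58/25 94/25]

x̄ = F·x = [-6, -3]
P̄ = F·P·Fᵀ + Q = [10 -2; -2 7]
y = z − H·x̄ = [0]
S = H·P̄·Hᵀ + R = [25]
K = P̄·Hᵀ·S⁻¹ = [-12/25; 9/25]
x' = x̄ + K·y = [-6, -3]
P' = (I − K·H)·P̄ = [106/25 58/25; 58/25 94/25]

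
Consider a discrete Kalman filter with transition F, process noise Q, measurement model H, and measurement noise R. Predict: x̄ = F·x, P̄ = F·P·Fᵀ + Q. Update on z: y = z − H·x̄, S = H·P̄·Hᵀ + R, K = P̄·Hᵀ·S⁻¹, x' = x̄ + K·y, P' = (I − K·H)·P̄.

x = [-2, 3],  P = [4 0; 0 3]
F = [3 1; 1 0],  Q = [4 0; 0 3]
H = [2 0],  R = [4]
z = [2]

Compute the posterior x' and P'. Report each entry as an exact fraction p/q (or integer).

x' = [10/11, -10/11]
P' = [43/44 3/11; 3/11 41/11]

x̄ = F·x = [-3, -2]
P̄ = F·P·Fᵀ + Q = [43 12; 12 7]
y = z − H·x̄ = [8]
S = H·P̄·Hᵀ + R = [176]
K = P̄·Hᵀ·S⁻¹ = [43/88; 3/22]
x' = x̄ + K·y = [10/11, -10/11]
P' = (I − K·H)·P̄ = [43/44 3/11; 3/11 41/11]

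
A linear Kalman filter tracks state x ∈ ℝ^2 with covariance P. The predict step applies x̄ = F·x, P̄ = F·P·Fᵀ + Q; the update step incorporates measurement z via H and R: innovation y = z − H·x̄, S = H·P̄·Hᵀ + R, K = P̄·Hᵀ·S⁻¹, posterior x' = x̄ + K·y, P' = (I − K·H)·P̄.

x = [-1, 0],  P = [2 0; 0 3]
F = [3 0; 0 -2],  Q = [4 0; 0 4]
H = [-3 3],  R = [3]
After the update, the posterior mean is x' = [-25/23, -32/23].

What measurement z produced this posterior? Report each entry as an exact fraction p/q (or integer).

x̄ = F·x = [-3, 0]
P̄ = F·P·Fᵀ + Q = [22 0; 0 16]
S = H·P̄·Hᵀ + R = [345]
K = P̄·Hᵀ·S⁻¹ = [-22/115; 16/115]
x' − x̄ = [44/23, -32/23] = K·y
y = (KᵀK)⁻¹·Kᵀ·(x' − x̄) = [-10]
z = y + H·x̄ = [-10] + [9] = [-1]

z = [-1]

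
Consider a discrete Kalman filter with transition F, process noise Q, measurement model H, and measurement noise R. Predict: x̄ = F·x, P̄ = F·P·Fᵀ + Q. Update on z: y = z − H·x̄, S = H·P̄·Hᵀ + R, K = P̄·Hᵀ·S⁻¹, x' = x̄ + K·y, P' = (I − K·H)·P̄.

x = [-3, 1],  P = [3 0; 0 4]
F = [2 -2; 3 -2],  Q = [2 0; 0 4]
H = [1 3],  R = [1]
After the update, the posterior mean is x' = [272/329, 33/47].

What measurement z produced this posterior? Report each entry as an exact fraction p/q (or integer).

z = [3]

x̄ = F·x = [-8, -11]
P̄ = F·P·Fᵀ + Q = [30 34; 34 47]
S = H·P̄·Hᵀ + R = [658]
K = P̄·Hᵀ·S⁻¹ = [66/329; 25/94]
x' − x̄ = [2904/329, 550/47] = K·y
y = (KᵀK)⁻¹·Kᵀ·(x' − x̄) = [44]
z = y + H·x̄ = [44] + [-41] = [3]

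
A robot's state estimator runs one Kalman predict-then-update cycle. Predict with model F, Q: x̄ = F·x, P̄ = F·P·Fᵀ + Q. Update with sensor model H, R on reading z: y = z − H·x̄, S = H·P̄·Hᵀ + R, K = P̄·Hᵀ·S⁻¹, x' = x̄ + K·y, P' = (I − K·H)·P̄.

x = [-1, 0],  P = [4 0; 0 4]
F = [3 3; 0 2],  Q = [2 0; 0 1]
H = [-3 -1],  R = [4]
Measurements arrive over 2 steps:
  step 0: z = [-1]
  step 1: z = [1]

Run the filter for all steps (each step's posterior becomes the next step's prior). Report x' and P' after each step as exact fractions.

step 0: x' = [-11/277, 890/831], P' = [326/277 -650/277; -650/277 6206/831]
step 1: x' = [-47823/463157, -278392/463157], P' = [303946/463157 -435078/463157; -435078/463157 1714286/463157]

step 0: x̄ = F·x = [-3, 0]
step 0: P̄ = F·P·Fᵀ + Q = [74 24; 24 17]
step 0: y = z − H·x̄ = [-10]
step 0: S = H·P̄·Hᵀ + R = [831]
step 0: K = P̄·Hᵀ·S⁻¹ = [-82/277; -89/831]
step 0: x' = x̄ + K·y = [-11/277, 890/831]
step 0: P' = (I − K·H)·P̄ = [326/277 -650/277; -650/277 6206/831]
step 1: x̄ = F·x = [857/277, 1780/831]
step 1: P̄ = F·P·Fᵀ + Q = [10406/277 8512/277; 8512/277 25655/831]
step 1: y = z − H·x̄ = [10324/831]
step 1: S = H·P̄·Hᵀ + R = [463157/831]
step 1: K = P̄·Hᵀ·S⁻¹ = [-119190/463157; -102263/463157]
step 1: x' = x̄ + K·y = [-47823/463157, -278392/463157]
step 1: P' = (I − K·H)·P̄ = [303946/463157 -435078/463157; -435078/463157 1714286/463157]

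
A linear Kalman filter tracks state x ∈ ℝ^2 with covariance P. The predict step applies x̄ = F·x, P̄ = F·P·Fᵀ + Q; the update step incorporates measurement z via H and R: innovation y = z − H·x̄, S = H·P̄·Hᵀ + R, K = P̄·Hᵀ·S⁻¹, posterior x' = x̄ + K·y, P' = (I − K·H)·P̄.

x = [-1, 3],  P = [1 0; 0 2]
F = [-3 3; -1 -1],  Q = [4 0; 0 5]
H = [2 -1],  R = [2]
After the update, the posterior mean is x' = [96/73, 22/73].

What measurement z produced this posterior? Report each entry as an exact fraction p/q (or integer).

x̄ = F·x = [12, -2]
P̄ = F·P·Fᵀ + Q = [31 -3; -3 8]
S = H·P̄·Hᵀ + R = [146]
K = P̄·Hᵀ·S⁻¹ = [65/146; -7/73]
x' − x̄ = [-780/73, 168/73] = K·y
y = (KᵀK)⁻¹·Kᵀ·(x' − x̄) = [-24]
z = y + H·x̄ = [-24] + [26] = [2]

z = [2]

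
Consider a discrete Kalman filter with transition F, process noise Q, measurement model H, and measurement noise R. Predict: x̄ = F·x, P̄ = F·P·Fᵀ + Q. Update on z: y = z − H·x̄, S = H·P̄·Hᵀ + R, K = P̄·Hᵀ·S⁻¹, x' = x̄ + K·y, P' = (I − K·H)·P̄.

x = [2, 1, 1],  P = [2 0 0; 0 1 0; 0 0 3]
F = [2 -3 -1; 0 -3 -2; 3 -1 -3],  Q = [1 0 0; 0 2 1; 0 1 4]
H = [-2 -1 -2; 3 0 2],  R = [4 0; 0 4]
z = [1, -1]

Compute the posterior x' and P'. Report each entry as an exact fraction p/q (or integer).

x' = [-8715/7153, -21775/7153, 41/23]
P' = [19740/7153 10368/7153 -84/23; 10368/7153 37084/7153 -68/23; -84/23 -68/23 128/23]

x̄ = F·x = [0, -5, 2]
P̄ = F·P·Fᵀ + Q = [21 15 24; 15 23 22; 24 22 50]
y = z − H·x̄ = [0, -5]
S = H·P̄·Hᵀ + R = [651 -655; -655 681]
K = P̄·Hᵀ·S⁻¹ = [600/7153 1743/7153; -3881/7153 -2798/7153; -5/23 1/23]
x' = x̄ + K·y = [-8715/7153, -21775/7153, 41/23]
P' = (I − K·H)·P̄ = [19740/7153 10368/7153 -84/23; 10368/7153 37084/7153 -68/23; -84/23 -68/23 128/23]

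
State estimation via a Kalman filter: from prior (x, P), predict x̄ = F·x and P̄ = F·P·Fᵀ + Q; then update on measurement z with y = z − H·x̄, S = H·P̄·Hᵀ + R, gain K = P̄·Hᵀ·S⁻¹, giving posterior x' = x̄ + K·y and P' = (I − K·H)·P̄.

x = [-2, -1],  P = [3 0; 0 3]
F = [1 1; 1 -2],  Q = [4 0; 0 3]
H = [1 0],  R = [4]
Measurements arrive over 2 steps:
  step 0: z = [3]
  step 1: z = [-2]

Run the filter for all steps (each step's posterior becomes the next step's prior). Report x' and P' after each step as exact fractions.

step 0: x' = [9/7, -9/7], P' = [20/7 -6/7; -6/7 243/14]
step 1: x' = [-90/53, 2299/371], P' = [180/53 -248/53; -248/53 15749/371]

step 0: x̄ = F·x = [-3, 0]
step 0: P̄ = F·P·Fᵀ + Q = [10 -3; -3 18]
step 0: y = z − H·x̄ = [6]
step 0: S = H·P̄·Hᵀ + R = [14]
step 0: K = P̄·Hᵀ·S⁻¹ = [5/7; -3/14]
step 0: x' = x̄ + K·y = [9/7, -9/7]
step 0: P' = (I − K·H)·P̄ = [20/7 -6/7; -6/7 243/14]
step 1: x̄ = F·x = [0, 27/7]
step 1: P̄ = F·P·Fᵀ + Q = [45/2 -31; -31 551/7]
step 1: y = z − H·x̄ = [-2]
step 1: S = H·P̄·Hᵀ + R = [53/2]
step 1: K = P̄·Hᵀ·S⁻¹ = [45/53; -62/53]
step 1: x' = x̄ + K·y = [-90/53, 2299/371]
step 1: P' = (I − K·H)·P̄ = [180/53 -248/53; -248/53 15749/371]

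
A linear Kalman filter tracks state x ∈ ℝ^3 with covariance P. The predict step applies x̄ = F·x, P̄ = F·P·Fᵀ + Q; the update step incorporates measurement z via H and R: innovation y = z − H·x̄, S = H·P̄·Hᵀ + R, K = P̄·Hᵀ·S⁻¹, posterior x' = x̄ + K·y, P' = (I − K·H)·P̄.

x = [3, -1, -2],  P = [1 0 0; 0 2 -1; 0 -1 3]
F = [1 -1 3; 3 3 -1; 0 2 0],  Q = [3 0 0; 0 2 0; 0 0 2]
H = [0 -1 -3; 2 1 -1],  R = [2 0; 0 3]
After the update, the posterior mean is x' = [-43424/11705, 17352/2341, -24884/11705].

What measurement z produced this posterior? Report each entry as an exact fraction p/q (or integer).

z = [-1, 2]

x̄ = F·x = [-2, 8, -2]
P̄ = F·P·Fᵀ + Q = [39 -22 -10; -22 38 14; -10 14 10]
S = H·P̄·Hᵀ + R = [214 68; 68 131]
K = P̄·Hᵀ·S⁻¹ = [1162/11705 5294/11705; -912/2341 116/2341; -2338/11705 -216/11705]
x' − x̄ = [-20014/11705, -1376/2341, -1474/11705] = K·y
y = (KᵀK)⁻¹·Kᵀ·(x' − x̄) = [1, -4]
z = y + H·x̄ = [1, -4] + [-2, 6] = [-1, 2]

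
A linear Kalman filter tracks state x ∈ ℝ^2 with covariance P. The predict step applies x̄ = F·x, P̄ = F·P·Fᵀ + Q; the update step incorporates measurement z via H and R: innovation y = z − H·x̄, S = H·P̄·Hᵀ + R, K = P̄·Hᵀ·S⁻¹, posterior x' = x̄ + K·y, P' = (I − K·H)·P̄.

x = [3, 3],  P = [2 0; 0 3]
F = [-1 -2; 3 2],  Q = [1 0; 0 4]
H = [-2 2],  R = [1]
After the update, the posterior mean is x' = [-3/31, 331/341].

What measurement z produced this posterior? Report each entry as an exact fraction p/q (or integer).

z = [2]

x̄ = F·x = [-9, 15]
P̄ = F·P·Fᵀ + Q = [15 -18; -18 34]
S = H·P̄·Hᵀ + R = [341]
K = P̄·Hᵀ·S⁻¹ = [-6/31; 104/341]
x' − x̄ = [276/31, -4784/341] = K·y
y = (KᵀK)⁻¹·Kᵀ·(x' − x̄) = [-46]
z = y + H·x̄ = [-46] + [48] = [2]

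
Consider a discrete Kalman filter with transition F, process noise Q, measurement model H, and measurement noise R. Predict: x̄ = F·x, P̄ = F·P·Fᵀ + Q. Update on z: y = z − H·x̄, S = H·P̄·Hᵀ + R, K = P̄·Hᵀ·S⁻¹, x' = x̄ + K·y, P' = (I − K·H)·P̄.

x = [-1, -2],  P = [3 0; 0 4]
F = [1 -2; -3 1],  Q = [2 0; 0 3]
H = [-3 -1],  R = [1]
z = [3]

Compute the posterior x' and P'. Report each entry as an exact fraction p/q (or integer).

x' = [-116/61, 343/122]
P' = [223/61 -646/61; -646/61 3859/122]

x̄ = F·x = [3, 1]
P̄ = F·P·Fᵀ + Q = [21 -17; -17 34]
y = z − H·x̄ = [13]
S = H·P̄·Hᵀ + R = [122]
K = P̄·Hᵀ·S⁻¹ = [-23/61; 17/122]
x' = x̄ + K·y = [-116/61, 343/122]
P' = (I − K·H)·P̄ = [223/61 -646/61; -646/61 3859/122]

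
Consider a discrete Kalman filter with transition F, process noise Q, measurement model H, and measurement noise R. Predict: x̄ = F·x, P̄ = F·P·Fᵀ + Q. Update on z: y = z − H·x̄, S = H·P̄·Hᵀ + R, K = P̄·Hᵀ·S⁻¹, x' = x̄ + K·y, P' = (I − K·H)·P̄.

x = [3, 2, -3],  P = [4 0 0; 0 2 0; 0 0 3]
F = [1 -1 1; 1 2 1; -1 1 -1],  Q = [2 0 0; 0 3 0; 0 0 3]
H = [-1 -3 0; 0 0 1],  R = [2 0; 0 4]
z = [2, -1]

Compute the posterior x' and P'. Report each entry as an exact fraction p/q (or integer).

x̄ = F·x = [-2, 4, 2]
P̄ = F·P·Fᵀ + Q = [11 3 -9; 3 18 -3; -9 -3 12]
y = z − H·x̄ = [12, -3]
S = H·P̄·Hᵀ + R = [193 18; 18 16]
K = P̄·Hᵀ·S⁻¹ = [-79/1382 -1377/2764; -429/1382 447/2764; 18/691 498/691]
x' = x̄ + K·y = [-3293/2764, -581/2764, 104/691]
P' = (I − K·H)·P̄ = [14851/2764 -4845/2764 -1377/691; -4845/2764 2187/2764 447/691; -1377/691 447/691 1992/691]

x' = [-3293/2764, -581/2764, 104/691]
P' = [14851/2764 -4845/2764 -1377/691; -4845/2764 2187/2764 447/691; -1377/691 447/691 1992/691]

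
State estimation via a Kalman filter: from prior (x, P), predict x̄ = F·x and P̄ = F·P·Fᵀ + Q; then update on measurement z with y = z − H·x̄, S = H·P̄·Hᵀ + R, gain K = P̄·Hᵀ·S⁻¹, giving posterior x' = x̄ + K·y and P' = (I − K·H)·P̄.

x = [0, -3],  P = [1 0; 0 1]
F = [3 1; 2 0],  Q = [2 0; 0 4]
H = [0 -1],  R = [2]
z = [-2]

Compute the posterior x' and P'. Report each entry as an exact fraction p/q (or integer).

x' = [-9/5, 8/5]
P' = [42/5 6/5; 6/5 8/5]

x̄ = F·x = [-3, 0]
P̄ = F·P·Fᵀ + Q = [12 6; 6 8]
y = z − H·x̄ = [-2]
S = H·P̄·Hᵀ + R = [10]
K = P̄·Hᵀ·S⁻¹ = [-3/5; -4/5]
x' = x̄ + K·y = [-9/5, 8/5]
P' = (I − K·H)·P̄ = [42/5 6/5; 6/5 8/5]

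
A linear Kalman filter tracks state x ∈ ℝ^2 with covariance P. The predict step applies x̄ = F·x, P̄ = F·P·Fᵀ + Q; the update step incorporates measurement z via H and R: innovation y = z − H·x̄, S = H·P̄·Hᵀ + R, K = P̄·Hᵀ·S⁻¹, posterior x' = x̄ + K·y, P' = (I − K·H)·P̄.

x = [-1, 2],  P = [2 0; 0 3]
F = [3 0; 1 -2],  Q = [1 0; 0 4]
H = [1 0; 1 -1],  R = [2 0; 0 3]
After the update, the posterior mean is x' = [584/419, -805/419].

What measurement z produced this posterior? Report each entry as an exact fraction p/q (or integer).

z = [2, 3]

x̄ = F·x = [-3, -5]
P̄ = F·P·Fᵀ + Q = [19 6; 6 18]
S = H·P̄·Hᵀ + R = [21 13; 13 28]
K = P̄·Hᵀ·S⁻¹ = [363/419 26/419; 324/419 -330/419]
x' − x̄ = [1841/419, 1290/419] = K·y
y = (KᵀK)⁻¹·Kᵀ·(x' − x̄) = [5, 1]
z = y + H·x̄ = [5, 1] + [-3, 2] = [2, 3]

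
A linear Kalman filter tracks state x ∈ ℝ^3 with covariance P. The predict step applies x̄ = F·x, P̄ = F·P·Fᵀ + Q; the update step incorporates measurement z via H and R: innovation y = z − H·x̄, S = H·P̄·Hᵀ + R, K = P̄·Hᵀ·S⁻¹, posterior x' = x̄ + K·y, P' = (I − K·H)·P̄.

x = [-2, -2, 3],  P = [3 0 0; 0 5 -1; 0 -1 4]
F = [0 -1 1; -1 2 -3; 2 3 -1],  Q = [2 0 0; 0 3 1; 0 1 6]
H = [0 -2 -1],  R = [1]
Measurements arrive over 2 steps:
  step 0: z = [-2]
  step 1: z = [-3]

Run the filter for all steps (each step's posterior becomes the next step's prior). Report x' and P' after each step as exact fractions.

step 0: x' = [-39/562, 535/281, -1053/562], P' = [1377/562 -41/281 87/562; -41/281 1586/281 -3074/281; 87/562 -3074/281 12465/562]
step 1: x' = [-635422/1381643, 781082/1381643, 2595940/1381643], P' = [3405745/1381643 -348187/1381643 500843/1381643; -348187/1381643 4800193/1381643 -9073916/1381643; 500843/1381643 -9073916/1381643 18475973/1381643]

step 0: x̄ = F·x = [5, -11, -13]
step 0: P̄ = F·P·Fᵀ + Q = [13 -27 -23; -27 74 48; -23 48 73]
step 0: y = z − H·x̄ = [-37]
step 0: S = H·P̄·Hᵀ + R = [562]
step 0: K = P̄·Hᵀ·S⁻¹ = [77/562; -98/281; -169/562]
step 0: x' = x̄ + K·y = [-39/562, 535/281, -1053/562]
step 0: P' = (I − K·H)·P̄ = [1377/562 -41/281 87/562; -41/281 1586/281 -3074/281; 87/562 -3074/281 12465/562]
step 1: x̄ = F·x = [-2123/562, 2669/281, 4185/562]
step 1: P̄ = F·P·Fᵀ + Q = [29057/562 -37324/281 -46235/562; -37324/281 101281/281 60673/281; -46235/562 60673/281 85449/562]
step 1: y = z − H·x̄ = [13175/562]
step 1: S = H·P̄·Hᵀ + R = [1381643/562]
step 1: K = P̄·Hᵀ·S⁻¹ = [195531/1381643; -526470/1381643; -328141/1381643]
step 1: x' = x̄ + K·y = [-635422/1381643, 781082/1381643, 2595940/1381643]
step 1: P' = (I − K·H)·P̄ = [3405745/1381643 -348187/1381643 500843/1381643; -348187/1381643 4800193/1381643 -9073916/1381643; 500843/1381643 -9073916/1381643 18475973/1381643]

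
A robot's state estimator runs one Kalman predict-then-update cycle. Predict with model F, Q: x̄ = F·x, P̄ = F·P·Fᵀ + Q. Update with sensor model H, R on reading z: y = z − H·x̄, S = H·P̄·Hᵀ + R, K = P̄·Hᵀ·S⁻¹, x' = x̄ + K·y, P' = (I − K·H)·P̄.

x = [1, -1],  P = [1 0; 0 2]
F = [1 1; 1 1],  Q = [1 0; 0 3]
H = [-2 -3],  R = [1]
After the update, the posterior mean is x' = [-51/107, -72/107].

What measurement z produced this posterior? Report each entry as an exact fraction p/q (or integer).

z = [3]

x̄ = F·x = [0, 0]
P̄ = F·P·Fᵀ + Q = [4 3; 3 6]
S = H·P̄·Hᵀ + R = [107]
K = P̄·Hᵀ·S⁻¹ = [-17/107; -24/107]
x' − x̄ = [-51/107, -72/107] = K·y
y = (KᵀK)⁻¹·Kᵀ·(x' − x̄) = [3]
z = y + H·x̄ = [3] + [0] = [3]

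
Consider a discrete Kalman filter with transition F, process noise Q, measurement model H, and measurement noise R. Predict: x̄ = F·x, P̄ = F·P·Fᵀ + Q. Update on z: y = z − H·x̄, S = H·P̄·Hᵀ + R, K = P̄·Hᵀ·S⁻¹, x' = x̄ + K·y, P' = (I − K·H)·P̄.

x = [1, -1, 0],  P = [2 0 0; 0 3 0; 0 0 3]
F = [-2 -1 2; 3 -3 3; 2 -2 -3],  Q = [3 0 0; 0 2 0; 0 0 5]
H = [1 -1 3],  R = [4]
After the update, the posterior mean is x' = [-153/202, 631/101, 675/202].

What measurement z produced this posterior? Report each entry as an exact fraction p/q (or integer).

x̄ = F·x = [-1, 6, 4]
P̄ = F·P·Fᵀ + Q = [26 15 -20; 15 74 3; -20 3 52]
S = H·P̄·Hᵀ + R = [404]
K = P̄·Hᵀ·S⁻¹ = [-49/404; -25/202; 133/404]
x' − x̄ = [49/202, 25/101, -133/202] = K·y
y = (KᵀK)⁻¹·Kᵀ·(x' − x̄) = [-2]
z = y + H·x̄ = [-2] + [5] = [3]

z = [3]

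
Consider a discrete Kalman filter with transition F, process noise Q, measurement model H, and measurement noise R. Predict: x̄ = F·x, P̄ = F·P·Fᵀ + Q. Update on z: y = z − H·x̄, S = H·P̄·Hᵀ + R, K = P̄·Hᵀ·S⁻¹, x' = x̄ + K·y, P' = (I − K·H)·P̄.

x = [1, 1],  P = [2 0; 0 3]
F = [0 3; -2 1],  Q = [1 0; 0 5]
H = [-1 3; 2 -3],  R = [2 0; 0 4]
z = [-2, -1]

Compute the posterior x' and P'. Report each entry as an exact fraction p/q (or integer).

x̄ = F·x = [3, -1]
P̄ = F·P·Fᵀ + Q = [28 9; 9 16]
y = z − H·x̄ = [4, -10]
S = H·P̄·Hᵀ + R = [120 -119; -119 152]
K = P̄·Hᵀ·S⁻¹ = [3299/4079 3361/4079; 2358/4079 1041/4079]
x' = x̄ + K·y = [-8177/4079, -5057/4079]
P' = (I − K·H)·P̄ = [20042/4079 8880/4079; 8880/4079 4532/4079]

x' = [-8177/4079, -5057/4079]
P' = [20042/4079 8880/4079; 8880/4079 4532/4079]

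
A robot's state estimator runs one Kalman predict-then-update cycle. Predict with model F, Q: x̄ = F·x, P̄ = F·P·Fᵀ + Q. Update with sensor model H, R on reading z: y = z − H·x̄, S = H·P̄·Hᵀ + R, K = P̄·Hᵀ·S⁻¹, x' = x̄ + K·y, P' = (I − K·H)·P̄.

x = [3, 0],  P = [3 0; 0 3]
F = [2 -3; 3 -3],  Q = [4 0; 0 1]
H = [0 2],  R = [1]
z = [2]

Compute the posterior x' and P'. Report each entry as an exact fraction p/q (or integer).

x̄ = F·x = [6, 9]
P̄ = F·P·Fᵀ + Q = [43 45; 45 55]
y = z − H·x̄ = [-16]
S = H·P̄·Hᵀ + R = [221]
K = P̄·Hᵀ·S⁻¹ = [90/221; 110/221]
x' = x̄ + K·y = [-114/221, 229/221]
P' = (I − K·H)·P̄ = [1403/221 45/221; 45/221 55/221]

x' = [-114/221, 229/221]
P' = [1403/221 45/221; 45/221 55/221]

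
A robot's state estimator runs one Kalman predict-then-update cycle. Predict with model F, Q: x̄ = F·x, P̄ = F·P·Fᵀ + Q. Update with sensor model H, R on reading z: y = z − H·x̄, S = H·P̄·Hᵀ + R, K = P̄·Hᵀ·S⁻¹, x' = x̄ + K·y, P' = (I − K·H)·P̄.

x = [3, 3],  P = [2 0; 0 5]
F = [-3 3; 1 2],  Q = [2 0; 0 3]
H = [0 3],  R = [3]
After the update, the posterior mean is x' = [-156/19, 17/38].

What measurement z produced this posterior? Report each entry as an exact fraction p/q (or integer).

x̄ = F·x = [0, 9]
P̄ = F·P·Fᵀ + Q = [65 24; 24 25]
S = H·P̄·Hᵀ + R = [228]
K = P̄·Hᵀ·S⁻¹ = [6/19; 25/76]
x' − x̄ = [-156/19, -325/38] = K·y
y = (KᵀK)⁻¹·Kᵀ·(x' − x̄) = [-26]
z = y + H·x̄ = [-26] + [27] = [1]

z = [1]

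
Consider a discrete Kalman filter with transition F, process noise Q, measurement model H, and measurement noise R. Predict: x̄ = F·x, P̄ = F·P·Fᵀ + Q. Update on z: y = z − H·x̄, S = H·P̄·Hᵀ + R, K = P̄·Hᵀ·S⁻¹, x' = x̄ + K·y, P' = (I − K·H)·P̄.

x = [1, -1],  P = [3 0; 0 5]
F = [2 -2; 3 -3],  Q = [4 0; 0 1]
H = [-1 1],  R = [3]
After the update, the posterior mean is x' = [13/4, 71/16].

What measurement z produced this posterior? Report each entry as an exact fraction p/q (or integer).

z = [1]

x̄ = F·x = [4, 6]
P̄ = F·P·Fᵀ + Q = [36 48; 48 73]
S = H·P̄·Hᵀ + R = [16]
K = P̄·Hᵀ·S⁻¹ = [3/4; 25/16]
x' − x̄ = [-3/4, -25/16] = K·y
y = (KᵀK)⁻¹·Kᵀ·(x' − x̄) = [-1]
z = y + H·x̄ = [-1] + [2] = [1]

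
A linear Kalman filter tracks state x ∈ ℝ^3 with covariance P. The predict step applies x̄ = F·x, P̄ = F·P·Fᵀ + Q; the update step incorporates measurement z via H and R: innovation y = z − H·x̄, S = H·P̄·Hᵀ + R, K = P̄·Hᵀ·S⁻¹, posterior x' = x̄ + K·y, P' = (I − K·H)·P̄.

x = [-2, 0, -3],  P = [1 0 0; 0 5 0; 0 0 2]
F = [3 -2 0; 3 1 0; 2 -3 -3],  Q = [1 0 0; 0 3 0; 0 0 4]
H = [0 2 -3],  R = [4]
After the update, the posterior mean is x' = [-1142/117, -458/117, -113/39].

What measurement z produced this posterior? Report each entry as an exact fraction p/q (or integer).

x̄ = F·x = [-6, -6, 5]
P̄ = F·P·Fᵀ + Q = [30 -1 36; -1 17 -9; 36 -9 71]
S = H·P̄·Hᵀ + R = [819]
K = P̄·Hᵀ·S⁻¹ = [-110/819; 61/819; -11/39]
x' − x̄ = [-440/117, 244/117, -308/39] = K·y
y = (KᵀK)⁻¹·Kᵀ·(x' − x̄) = [28]
z = y + H·x̄ = [28] + [-27] = [1]

z = [1]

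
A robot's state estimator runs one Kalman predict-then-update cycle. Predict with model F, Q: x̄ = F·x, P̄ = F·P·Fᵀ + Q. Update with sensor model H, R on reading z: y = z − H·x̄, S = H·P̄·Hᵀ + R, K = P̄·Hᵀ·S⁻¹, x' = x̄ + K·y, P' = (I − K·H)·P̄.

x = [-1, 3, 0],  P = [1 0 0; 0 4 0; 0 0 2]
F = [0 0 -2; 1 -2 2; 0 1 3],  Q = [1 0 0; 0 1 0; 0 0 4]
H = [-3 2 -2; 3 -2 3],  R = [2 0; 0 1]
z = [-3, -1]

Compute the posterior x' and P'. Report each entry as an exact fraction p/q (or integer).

x' = [103/79, -1583/553, -1919/553]
P' = [1594/869 612/869 -1312/869; 612/869 17422/6083 7748/6083; -1312/869 7748/6083 16162/6083]

x̄ = F·x = [0, -7, 3]
P̄ = F·P·Fᵀ + Q = [9 -8 -12; -8 26 4; -12 4 26]
y = z − H·x̄ = [17, -24]
S = H·P̄·Hᵀ + R = [211 -217; -217 252]
K = P̄·Hᵀ·S⁻¹ = [-467/869 -378/869; 464/869 1252/6083; 766/869 5438/6083]
x' = x̄ + K·y = [103/79, -1583/553, -1919/553]
P' = (I − K·H)·P̄ = [1594/869 612/869 -1312/869; 612/869 17422/6083 7748/6083; -1312/869 7748/6083 16162/6083]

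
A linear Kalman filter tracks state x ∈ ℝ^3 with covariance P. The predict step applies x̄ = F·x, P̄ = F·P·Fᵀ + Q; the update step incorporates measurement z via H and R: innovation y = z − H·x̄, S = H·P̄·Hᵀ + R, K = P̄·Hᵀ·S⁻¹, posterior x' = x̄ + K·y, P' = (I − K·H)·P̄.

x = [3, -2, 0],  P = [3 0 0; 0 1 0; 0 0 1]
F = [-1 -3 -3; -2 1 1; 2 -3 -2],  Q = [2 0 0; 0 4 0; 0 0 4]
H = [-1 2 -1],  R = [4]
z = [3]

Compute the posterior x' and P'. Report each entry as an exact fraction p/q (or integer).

x̄ = F·x = [3, -8, 12]
P̄ = F·P·Fᵀ + Q = [23 0 9; 0 18 -17; 9 -17 29]
y = z − H·x̄ = [34]
S = H·P̄·Hᵀ + R = [214]
K = P̄·Hᵀ·S⁻¹ = [-16/107; 53/214; -36/107]
x' = x̄ + K·y = [-223/107, 45/107, 60/107]
P' = (I − K·H)·P̄ = [1949/107 848/107 -189/107; 848/107 1043/214 89/107; -189/107 89/107 511/107]

x' = [-223/107, 45/107, 60/107]
P' = [1949/107 848/107 -189/107; 848/107 1043/214 89/107; -189/107 89/107 511/107]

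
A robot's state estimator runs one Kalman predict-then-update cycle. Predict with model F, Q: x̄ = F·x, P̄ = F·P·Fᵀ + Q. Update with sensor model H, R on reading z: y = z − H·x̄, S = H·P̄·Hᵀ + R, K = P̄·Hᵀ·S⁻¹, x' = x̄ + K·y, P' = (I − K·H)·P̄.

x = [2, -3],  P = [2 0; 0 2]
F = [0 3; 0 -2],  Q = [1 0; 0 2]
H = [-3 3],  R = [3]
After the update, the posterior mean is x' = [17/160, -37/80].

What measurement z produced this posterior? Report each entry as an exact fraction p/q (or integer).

z = [-2]

x̄ = F·x = [-9, 6]
P̄ = F·P·Fᵀ + Q = [19 -12; -12 10]
S = H·P̄·Hᵀ + R = [480]
K = P̄·Hᵀ·S⁻¹ = [-31/160; 11/80]
x' − x̄ = [1457/160, -517/80] = K·y
y = (KᵀK)⁻¹·Kᵀ·(x' − x̄) = [-47]
z = y + H·x̄ = [-47] + [45] = [-2]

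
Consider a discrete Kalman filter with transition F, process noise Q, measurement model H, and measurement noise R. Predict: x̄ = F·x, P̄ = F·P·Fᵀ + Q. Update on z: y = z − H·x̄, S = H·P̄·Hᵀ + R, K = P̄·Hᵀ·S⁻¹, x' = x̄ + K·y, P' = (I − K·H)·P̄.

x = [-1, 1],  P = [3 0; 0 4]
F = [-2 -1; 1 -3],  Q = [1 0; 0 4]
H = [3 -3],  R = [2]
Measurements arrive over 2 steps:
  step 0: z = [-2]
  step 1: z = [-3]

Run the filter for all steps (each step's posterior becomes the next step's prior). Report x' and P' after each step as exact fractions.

step 0: x' = [-127/434, 151/434], P' = [6289/434 6267/434; 6267/434 6341/434]
step 1: x' = [-425899/81247, -346886/81247], P' = [3010756/81247 2972318/81247; 2972318/81247 2951742/81247]

step 0: x̄ = F·x = [1, -4]
step 0: P̄ = F·P·Fᵀ + Q = [17 6; 6 43]
step 0: y = z − H·x̄ = [-17]
step 0: S = H·P̄·Hᵀ + R = [434]
step 0: K = P̄·Hᵀ·S⁻¹ = [33/434; -111/434]
step 0: x' = x̄ + K·y = [-127/434, 151/434]
step 0: P' = (I − K·H)·P̄ = [6289/434 6267/434; 6267/434 6341/434]
step 1: x̄ = F·x = [103/434, -290/217]
step 1: P̄ = F·P·Fᵀ + Q = [56999/434 18890/217; 18890/217 13746/217]
step 1: y = z − H·x̄ = [-3351/434]
step 1: S = H·P̄·Hᵀ + R = [81247/434]
step 1: K = P̄·Hᵀ·S⁻¹ = [57657/81247; 30864/81247]
step 1: x' = x̄ + K·y = [-425899/81247, -346886/81247]
step 1: P' = (I − K·H)·P̄ = [3010756/81247 2972318/81247; 2972318/81247 2951742/81247]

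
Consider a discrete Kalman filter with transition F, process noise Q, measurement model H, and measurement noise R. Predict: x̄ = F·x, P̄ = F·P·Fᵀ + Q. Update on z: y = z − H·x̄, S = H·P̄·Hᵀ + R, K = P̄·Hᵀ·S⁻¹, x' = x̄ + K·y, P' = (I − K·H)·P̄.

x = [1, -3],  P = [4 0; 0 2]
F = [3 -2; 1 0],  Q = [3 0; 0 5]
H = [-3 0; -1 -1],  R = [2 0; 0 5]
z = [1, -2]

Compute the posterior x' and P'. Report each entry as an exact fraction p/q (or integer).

x̄ = F·x = [9, 1]
P̄ = F·P·Fᵀ + Q = [47 12; 12 9]
y = z − H·x̄ = [28, 8]
S = H·P̄·Hᵀ + R = [425 177; 177 85]
K = P̄·Hᵀ·S⁻¹ = [-771/2398 -59/2398; 657/4796 -2553/4796]
x' = x̄ + K·y = [-239/1199, 692/1199]
P' = (I − K·H)·P̄ = [257/1199 -219/2398; -219/2398 13203/4796]

x' = [-239/1199, 692/1199]
P' = [257/1199 -219/2398; -219/2398 13203/4796]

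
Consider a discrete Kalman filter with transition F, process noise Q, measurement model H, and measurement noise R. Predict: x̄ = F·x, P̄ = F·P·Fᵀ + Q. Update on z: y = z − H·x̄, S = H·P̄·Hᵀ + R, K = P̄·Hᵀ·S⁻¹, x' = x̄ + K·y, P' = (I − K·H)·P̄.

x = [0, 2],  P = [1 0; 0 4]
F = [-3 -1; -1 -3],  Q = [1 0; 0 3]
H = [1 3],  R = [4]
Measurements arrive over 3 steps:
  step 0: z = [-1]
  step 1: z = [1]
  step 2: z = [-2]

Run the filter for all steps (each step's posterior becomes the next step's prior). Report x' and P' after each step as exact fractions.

step 0: x' = [185/468, -27/52], P' = [3071/468 -105/52; -105/52 55/52]
step 1: x' = [-7471/5136, 4297/5136], P' = [41651/1712 -38687/5136; -38687/5136 4707/1712]
step 2: x' = [27961/14920, -171887/134280], P' = [1218197/29840 -378211/29840; -378211/29840 1168717/268560]

step 0: x̄ = F·x = [-2, -6]
step 0: P̄ = F·P·Fᵀ + Q = [14 15; 15 40]
step 0: y = z − H·x̄ = [19]
step 0: S = H·P̄·Hᵀ + R = [468]
step 0: K = P̄·Hᵀ·S⁻¹ = [59/468; 15/52]
step 0: x' = x̄ + K·y = [185/468, -27/52]
step 0: P' = (I − K·H)·P̄ = [3071/468 -105/52; -105/52 55/52]
step 1: x̄ = F·x = [-2/3, 136/117]
step 1: P̄ = F·P·Fᵀ + Q = [49 8/3; 8/3 815/117]
step 1: y = z − H·x̄ = [-71/39]
step 1: S = H·P̄·Hᵀ + R = [1712/13]
step 1: K = P̄·Hᵀ·S⁻¹ = [741/1712; 919/5136]
step 1: x' = x̄ + K·y = [-7471/5136, 4297/5136]
step 1: P' = (I − K·H)·P̄ = [41651/1712 -38687/5136; -38687/5136 4707/1712]
step 2: x̄ = F·x = [4529/1284, -1355/1284]
step 2: P̄ = F·P·Fᵀ + Q = [18994/107 1897/321; 1897/321 736/107]
step 2: y = z − H·x̄ = [-758/321]
step 2: S = H·P̄·Hᵀ + R = [29840/107]
step 2: K = P̄·Hᵀ·S⁻¹ = [20891/29840; 8521/89520]
step 2: x' = x̄ + K·y = [27961/14920, -171887/134280]
step 2: P' = (I − K·H)·P̄ = [1218197/29840 -378211/29840; -378211/29840 1168717/268560]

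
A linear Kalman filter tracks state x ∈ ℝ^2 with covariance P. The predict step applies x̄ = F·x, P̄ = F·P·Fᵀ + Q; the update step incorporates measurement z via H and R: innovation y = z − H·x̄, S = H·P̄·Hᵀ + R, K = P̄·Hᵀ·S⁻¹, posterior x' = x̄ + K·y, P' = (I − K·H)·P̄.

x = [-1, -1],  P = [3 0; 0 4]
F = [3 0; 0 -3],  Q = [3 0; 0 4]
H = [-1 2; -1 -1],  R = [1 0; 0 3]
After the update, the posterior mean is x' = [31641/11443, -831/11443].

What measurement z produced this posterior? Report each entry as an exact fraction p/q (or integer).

x̄ = F·x = [-3, 3]
P̄ = F·P·Fᵀ + Q = [30 0; 0 40]
S = H·P̄·Hᵀ + R = [191 -50; -50 73]
K = P̄·Hᵀ·S⁻¹ = [-3690/11443 -7230/11443; 3840/11443 -3640/11443]
x' − x̄ = [65970/11443, -35160/11443] = K·y
y = (KᵀK)⁻¹·Kᵀ·(x' − x̄) = [-12, -3]
z = y + H·x̄ = [-12, -3] + [9, 0] = [-3, -3]

z = [-3, -3]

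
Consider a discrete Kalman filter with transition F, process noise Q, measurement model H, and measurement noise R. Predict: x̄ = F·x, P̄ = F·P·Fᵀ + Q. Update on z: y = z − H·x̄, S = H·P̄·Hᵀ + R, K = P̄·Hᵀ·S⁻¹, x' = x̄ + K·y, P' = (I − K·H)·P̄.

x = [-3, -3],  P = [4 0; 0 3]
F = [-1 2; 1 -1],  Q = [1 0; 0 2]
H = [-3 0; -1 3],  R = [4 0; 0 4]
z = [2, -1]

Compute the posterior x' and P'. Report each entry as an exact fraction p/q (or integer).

x' = [-4462/5553, -3817/5553]
P' = [2180/5553 476/5553; 476/5553 2264/5553]

x̄ = F·x = [-3, 0]
P̄ = F·P·Fᵀ + Q = [17 -10; -10 9]
y = z − H·x̄ = [-7, -4]
S = H·P̄·Hᵀ + R = [157 141; 141 162]
K = P̄·Hᵀ·S⁻¹ = [-545/1851 -188/5553; -119/1851 1579/5553]
x' = x̄ + K·y = [-4462/5553, -3817/5553]
P' = (I − K·H)·P̄ = [2180/5553 476/5553; 476/5553 2264/5553]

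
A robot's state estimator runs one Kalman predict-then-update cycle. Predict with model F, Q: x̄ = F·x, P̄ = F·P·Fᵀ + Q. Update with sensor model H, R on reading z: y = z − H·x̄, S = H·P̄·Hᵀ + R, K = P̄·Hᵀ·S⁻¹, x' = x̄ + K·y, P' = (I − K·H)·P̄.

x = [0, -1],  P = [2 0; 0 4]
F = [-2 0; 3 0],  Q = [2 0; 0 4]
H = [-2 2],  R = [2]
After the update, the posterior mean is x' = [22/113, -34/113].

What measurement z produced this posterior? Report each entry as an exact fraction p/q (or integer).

z = [-1]

x̄ = F·x = [0, 0]
P̄ = F·P·Fᵀ + Q = [10 -12; -12 22]
S = H·P̄·Hᵀ + R = [226]
K = P̄·Hᵀ·S⁻¹ = [-22/113; 34/113]
x' − x̄ = [22/113, -34/113] = K·y
y = (KᵀK)⁻¹·Kᵀ·(x' − x̄) = [-1]
z = y + H·x̄ = [-1] + [0] = [-1]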